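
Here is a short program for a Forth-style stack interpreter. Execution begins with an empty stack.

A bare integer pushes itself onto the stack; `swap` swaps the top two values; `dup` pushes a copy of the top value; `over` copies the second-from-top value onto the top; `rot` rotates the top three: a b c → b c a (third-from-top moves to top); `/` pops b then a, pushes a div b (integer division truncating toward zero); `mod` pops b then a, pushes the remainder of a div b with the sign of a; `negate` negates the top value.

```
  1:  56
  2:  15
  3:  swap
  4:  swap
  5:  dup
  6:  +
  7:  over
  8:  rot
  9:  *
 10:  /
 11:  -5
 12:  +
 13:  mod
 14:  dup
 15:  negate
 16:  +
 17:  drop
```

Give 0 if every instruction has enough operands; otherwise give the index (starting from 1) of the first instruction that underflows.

56    56
15    56 15
swap  15 56
swap  56 15
dup   56 15 15
+     56 30
over  56 30 56
rot   30 56 56
*     30 3136
/     0
-5    0 -5
+     -5
mod  — needs 2 operands, stack has 1 → underflow

13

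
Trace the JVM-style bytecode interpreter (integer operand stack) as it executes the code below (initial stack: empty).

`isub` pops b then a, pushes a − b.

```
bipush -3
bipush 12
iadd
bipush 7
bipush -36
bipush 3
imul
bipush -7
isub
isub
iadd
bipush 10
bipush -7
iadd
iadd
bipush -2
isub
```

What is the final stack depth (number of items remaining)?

bipush -3   -3
bipush 12   -3 12
iadd        9
bipush 7    9 7
bipush -36  9 7 -36
bipush 3    9 7 -36 3
imul        9 7 -108
bipush -7   9 7 -108 -7
isub        9 7 -101
isub        9 108
iadd        117
bipush 10   117 10
bipush -7   117 10 -7
iadd        117 3
iadd        120
bipush -2   120 -2
isub        122

1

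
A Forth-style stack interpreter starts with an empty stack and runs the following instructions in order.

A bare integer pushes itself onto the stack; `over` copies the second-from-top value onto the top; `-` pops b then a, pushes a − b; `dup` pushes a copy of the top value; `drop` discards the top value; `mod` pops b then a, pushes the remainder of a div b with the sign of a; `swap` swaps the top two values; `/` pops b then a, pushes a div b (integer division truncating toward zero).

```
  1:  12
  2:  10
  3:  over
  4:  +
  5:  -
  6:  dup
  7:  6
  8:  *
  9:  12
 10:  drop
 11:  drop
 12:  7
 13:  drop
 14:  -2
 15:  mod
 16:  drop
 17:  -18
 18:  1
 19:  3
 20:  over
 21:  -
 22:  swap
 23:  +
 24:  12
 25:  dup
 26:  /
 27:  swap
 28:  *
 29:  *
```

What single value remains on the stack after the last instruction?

-54

12   -> [12]
10   -> [12, 10]
over -> [12, 10, 12]
+    -> [12, 22]
-    -> [-10]
dup  -> [-10, -10]
6    -> [-10, -10, 6]
*    -> [-10, -60]
12   -> [-10, -60, 12]
drop -> [-10, -60]
drop -> [-10]
7    -> [-10, 7]
drop -> [-10]
-2   -> [-10, -2]
mod  -> [0]
drop -> []
-18  -> [-18]
1    -> [-18, 1]
3    -> [-18, 1, 3]
over -> [-18, 1, 3, 1]
-    -> [-18, 1, 2]
swap -> [-18, 2, 1]
+    -> [-18, 3]
12   -> [-18, 3, 12]
dup  -> [-18, 3, 12, 12]
/    -> [-18, 3, 1]
swap -> [-18, 1, 3]
*    -> [-18, 3]
*    -> [-54]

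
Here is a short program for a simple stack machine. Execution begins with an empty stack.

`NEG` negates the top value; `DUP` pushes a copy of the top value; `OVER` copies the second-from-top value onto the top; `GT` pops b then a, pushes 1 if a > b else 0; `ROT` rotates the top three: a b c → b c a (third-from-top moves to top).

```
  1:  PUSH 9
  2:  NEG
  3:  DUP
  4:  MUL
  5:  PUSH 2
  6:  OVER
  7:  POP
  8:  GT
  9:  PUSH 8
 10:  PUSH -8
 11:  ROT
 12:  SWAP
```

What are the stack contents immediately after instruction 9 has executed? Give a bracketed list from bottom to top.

[1, 8]

PUSH 9  9
NEG     -9
DUP     -9 -9
MUL     81
PUSH 2  81 2
OVER    81 2 81
POP     81 2
GT      1
PUSH 8  1 8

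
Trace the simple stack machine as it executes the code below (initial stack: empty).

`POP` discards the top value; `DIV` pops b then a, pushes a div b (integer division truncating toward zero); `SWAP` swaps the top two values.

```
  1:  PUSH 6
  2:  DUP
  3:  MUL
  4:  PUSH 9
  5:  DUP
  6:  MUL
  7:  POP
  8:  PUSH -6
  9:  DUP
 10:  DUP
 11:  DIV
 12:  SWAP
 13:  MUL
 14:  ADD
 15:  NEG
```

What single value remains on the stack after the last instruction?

-30

PUSH 6  -> [6]
DUP     -> [6, 6]
MUL     -> [36]
PUSH 9  -> [36, 9]
DUP     -> [36, 9, 9]
MUL     -> [36, 81]
POP     -> [36]
PUSH -6 -> [36, -6]
DUP     -> [36, -6, -6]
DUP     -> [36, -6, -6, -6]
DIV     -> [36, -6, 1]
SWAP    -> [36, 1, -6]
MUL     -> [36, -6]
ADD     -> [30]
NEG     -> [-30]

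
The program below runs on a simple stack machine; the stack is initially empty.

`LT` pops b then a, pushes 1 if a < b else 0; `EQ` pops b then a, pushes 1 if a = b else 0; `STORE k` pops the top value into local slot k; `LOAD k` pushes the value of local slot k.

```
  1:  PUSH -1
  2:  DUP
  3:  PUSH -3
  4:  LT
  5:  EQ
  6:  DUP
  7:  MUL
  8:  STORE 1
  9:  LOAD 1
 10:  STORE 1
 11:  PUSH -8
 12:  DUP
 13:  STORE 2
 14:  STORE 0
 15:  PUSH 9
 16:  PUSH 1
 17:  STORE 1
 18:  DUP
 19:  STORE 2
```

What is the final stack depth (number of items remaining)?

1

PUSH -1 -> [-1]
DUP     -> [-1, -1]
PUSH -3 -> [-1, -1, -3]
LT      -> [-1, 0]
EQ      -> [0]
DUP     -> [0, 0]
MUL     -> [0]
STORE 1 -> []
LOAD 1  -> [0]
STORE 1 -> []
PUSH -8 -> [-8]
DUP     -> [-8, -8]
STORE 2 -> [-8]
STORE 0 -> []
PUSH 9  -> [9]
PUSH 1  -> [9, 1]
STORE 1 -> [9]
DUP     -> [9, 9]
STORE 2 -> [9]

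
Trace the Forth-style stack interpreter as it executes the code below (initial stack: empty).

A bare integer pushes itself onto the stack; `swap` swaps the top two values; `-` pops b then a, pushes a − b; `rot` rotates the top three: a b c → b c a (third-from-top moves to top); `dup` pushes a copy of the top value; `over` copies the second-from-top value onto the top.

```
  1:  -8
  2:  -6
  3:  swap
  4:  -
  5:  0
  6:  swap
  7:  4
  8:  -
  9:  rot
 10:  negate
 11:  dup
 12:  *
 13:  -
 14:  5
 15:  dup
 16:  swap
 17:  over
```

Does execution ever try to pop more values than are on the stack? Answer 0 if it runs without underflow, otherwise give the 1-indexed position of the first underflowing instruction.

9

-8   -> -8
-6   -> -8 -6
swap -> -6 -8
-    -> 2
0    -> 2 0
swap -> 0 2
4    -> 0 2 4
-    -> 0 -2
rot  — needs 3 operands, stack has 2 → underflow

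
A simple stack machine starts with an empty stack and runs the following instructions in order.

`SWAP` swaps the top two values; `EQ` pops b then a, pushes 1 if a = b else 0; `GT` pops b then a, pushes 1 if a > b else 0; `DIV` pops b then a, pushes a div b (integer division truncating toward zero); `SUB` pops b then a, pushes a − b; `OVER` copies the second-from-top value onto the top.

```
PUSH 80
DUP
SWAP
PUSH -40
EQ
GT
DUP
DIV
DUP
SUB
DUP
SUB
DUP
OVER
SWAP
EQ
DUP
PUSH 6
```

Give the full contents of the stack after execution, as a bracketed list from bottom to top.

[0, 1, 1, 6]

PUSH 80  : 80
DUP      : 80 80
SWAP     : 80 80
PUSH -40 : 80 80 -40
EQ       : 80 0
GT       : 1
DUP      : 1 1
DIV      : 1
DUP      : 1 1
SUB      : 0
DUP      : 0 0
SUB      : 0
DUP      : 0 0
OVER     : 0 0 0
SWAP     : 0 0 0
EQ       : 0 1
DUP      : 0 1 1
PUSH 6   : 0 1 1 6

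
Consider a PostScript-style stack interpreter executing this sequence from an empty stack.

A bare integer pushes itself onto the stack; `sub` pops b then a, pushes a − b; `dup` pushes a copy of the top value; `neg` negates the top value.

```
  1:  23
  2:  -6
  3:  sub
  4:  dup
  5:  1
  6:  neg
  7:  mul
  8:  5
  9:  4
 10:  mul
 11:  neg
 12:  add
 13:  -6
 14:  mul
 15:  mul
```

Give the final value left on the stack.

8526

23   [23]
-6   [23, -6]
sub  [29]
dup  [29, 29]
1    [29, 29, 1]
neg  [29, 29, -1]
mul  [29, -29]
5    [29, -29, 5]
4    [29, -29, 5, 4]
mul  [29, -29, 20]
neg  [29, -29, -20]
add  [29, -49]
-6   [29, -49, -6]
mul  [29, 294]
mul  [8526]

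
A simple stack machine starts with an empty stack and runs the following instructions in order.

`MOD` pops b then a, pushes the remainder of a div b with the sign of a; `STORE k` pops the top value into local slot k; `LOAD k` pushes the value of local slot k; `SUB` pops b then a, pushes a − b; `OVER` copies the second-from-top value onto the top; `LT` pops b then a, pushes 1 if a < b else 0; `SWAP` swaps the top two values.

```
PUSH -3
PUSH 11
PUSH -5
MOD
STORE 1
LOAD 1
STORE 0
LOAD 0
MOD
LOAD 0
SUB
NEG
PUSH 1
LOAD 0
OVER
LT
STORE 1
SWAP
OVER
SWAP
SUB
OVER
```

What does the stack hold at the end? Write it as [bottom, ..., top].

PUSH -3 : [-3]
PUSH 11 : [-3, 11]
PUSH -5 : [-3, 11, -5]
MOD     : [-3, 1]
STORE 1 : [-3]
LOAD 1  : [-3, 1]
STORE 0 : [-3]
LOAD 0  : [-3, 1]
MOD     : [0]
LOAD 0  : [0, 1]
SUB     : [-1]
NEG     : [1]
PUSH 1  : [1, 1]
LOAD 0  : [1, 1, 1]
OVER    : [1, 1, 1, 1]
LT      : [1, 1, 0]
STORE 1 : [1, 1]
SWAP    : [1, 1]
OVER    : [1, 1, 1]
SWAP    : [1, 1, 1]
SUB     : [1, 0]
OVER    : [1, 0, 1]

[1, 0, 1]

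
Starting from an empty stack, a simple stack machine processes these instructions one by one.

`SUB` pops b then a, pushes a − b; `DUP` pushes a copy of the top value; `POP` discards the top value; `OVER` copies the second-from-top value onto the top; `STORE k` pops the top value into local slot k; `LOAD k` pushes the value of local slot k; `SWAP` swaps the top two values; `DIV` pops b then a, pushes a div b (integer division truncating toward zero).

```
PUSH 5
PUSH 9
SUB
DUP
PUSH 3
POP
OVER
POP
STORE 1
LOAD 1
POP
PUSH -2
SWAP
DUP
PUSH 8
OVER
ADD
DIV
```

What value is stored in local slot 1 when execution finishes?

-4

PUSH 5   5
PUSH 9   5 9
SUB      -4
DUP      -4 -4
PUSH 3   -4 -4 3
POP      -4 -4
OVER     -4 -4 -4
POP      -4 -4
STORE 1  -4
LOAD 1   -4 -4
POP      -4
PUSH -2  -4 -2
SWAP     -2 -4
DUP      -2 -4 -4
PUSH 8   -2 -4 -4 8
OVER     -2 -4 -4 8 -4
ADD      -2 -4 -4 4
DIV      -2 -4 -1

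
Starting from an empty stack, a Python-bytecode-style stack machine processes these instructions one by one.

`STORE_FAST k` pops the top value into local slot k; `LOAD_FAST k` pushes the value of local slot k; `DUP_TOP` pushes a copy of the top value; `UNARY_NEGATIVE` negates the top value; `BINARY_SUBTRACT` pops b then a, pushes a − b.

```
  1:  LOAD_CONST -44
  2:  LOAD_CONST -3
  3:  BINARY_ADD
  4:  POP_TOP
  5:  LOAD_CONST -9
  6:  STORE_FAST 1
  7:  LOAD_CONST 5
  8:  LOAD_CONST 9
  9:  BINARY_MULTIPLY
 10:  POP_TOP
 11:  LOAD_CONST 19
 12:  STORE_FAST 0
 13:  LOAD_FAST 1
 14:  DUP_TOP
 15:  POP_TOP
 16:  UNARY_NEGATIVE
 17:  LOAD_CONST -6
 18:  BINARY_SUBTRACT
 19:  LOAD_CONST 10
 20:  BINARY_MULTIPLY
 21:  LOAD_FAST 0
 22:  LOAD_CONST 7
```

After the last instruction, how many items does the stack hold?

3

LOAD_CONST -44  -> -44
LOAD_CONST -3   -> -44 -3
BINARY_ADD      -> -47
POP_TOP         -> (empty)
LOAD_CONST -9   -> -9
STORE_FAST 1    -> (empty)
LOAD_CONST 5    -> 5
LOAD_CONST 9    -> 5 9
BINARY_MULTIPLY -> 45
POP_TOP         -> (empty)
LOAD_CONST 19   -> 19
STORE_FAST 0    -> (empty)
LOAD_FAST 1     -> -9
DUP_TOP         -> -9 -9
POP_TOP         -> -9
UNARY_NEGATIVE  -> 9
LOAD_CONST -6   -> 9 -6
BINARY_SUBTRACT -> 15
LOAD_CONST 10   -> 15 10
BINARY_MULTIPLY -> 150
LOAD_FAST 0     -> 150 19
LOAD_CONST 7    -> 150 19 7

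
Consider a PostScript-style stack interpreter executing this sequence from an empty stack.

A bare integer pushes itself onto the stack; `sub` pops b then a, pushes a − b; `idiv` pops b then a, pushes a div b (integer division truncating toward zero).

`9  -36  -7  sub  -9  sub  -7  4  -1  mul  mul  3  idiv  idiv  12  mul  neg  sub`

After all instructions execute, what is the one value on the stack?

9     9
-36   9 -36
-7    9 -36 -7
sub   9 -29
-9    9 -29 -9
sub   9 -20
-7    9 -20 -7
4     9 -20 -7 4
-1    9 -20 -7 4 -1
mul   9 -20 -7 -4
mul   9 -20 28
3     9 -20 28 3
idiv  9 -20 9
idiv  9 -2
12    9 -2 12
mul   9 -24
neg   9 24
sub   -15

-15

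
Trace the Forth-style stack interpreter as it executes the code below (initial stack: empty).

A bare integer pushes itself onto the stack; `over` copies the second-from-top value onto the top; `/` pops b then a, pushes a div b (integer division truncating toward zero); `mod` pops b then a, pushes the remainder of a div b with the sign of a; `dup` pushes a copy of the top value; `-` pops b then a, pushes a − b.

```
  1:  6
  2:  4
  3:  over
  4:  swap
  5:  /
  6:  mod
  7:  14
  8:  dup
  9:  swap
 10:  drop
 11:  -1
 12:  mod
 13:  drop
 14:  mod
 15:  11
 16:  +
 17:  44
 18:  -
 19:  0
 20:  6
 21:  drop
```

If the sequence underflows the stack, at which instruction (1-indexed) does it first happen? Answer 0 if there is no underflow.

6     6
4     6 4
over  6 4 6
swap  6 6 4
/     6 1
mod   0
14    0 14
dup   0 14 14
swap  0 14 14
drop  0 14
-1    0 14 -1
mod   0 0
drop  0
mod  — needs 2 operands, stack has 1 → underflow

14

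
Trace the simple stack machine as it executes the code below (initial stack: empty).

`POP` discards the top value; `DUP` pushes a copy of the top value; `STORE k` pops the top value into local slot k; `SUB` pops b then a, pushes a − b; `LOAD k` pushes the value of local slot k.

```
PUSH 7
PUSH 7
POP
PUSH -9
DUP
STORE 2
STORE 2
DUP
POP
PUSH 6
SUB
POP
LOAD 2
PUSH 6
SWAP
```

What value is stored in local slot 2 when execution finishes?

-9

PUSH 7   [7]
PUSH 7   [7, 7]
POP      [7]
PUSH -9  [7, -9]
DUP      [7, -9, -9]
STORE 2  [7, -9]
STORE 2  [7]
DUP      [7, 7]
POP      [7]
PUSH 6   [7, 6]
SUB      [1]
POP      []
LOAD 2   [-9]
PUSH 6   [-9, 6]
SWAP     [6, -9]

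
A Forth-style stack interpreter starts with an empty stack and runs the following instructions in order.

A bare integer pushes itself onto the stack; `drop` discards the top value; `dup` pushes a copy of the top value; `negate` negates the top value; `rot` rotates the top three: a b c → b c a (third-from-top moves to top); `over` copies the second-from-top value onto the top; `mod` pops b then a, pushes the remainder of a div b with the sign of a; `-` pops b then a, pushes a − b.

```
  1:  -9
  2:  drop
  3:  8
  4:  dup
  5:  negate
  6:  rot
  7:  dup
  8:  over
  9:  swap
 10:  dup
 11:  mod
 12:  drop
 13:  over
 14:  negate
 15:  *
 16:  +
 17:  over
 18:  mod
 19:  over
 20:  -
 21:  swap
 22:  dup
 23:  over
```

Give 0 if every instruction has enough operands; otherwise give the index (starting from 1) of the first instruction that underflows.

6

-9      [-9]
drop    []
8       [8]
dup     [8, 8]
negate  [8, -8]
rot  — needs 3 operands, stack has 2 → underflow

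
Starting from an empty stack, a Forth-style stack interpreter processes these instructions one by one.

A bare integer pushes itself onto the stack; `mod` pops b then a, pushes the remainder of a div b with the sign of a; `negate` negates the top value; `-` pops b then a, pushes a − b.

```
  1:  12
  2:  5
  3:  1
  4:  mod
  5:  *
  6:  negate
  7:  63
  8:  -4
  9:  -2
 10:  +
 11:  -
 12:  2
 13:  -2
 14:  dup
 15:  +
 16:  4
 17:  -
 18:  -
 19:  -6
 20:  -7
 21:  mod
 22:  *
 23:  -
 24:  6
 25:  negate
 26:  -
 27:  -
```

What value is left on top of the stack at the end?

12      [12]
5       [12, 5]
1       [12, 5, 1]
mod     [12, 0]
*       [0]
negate  [0]
63      [0, 63]
-4      [0, 63, -4]
-2      [0, 63, -4, -2]
+       [0, 63, -6]
-       [0, 69]
2       [0, 69, 2]
-2      [0, 69, 2, -2]
dup     [0, 69, 2, -2, -2]
+       [0, 69, 2, -4]
4       [0, 69, 2, -4, 4]
-       [0, 69, 2, -8]
-       [0, 69, 10]
-6      [0, 69, 10, -6]
-7      [0, 69, 10, -6, -7]
mod     [0, 69, 10, -6]
*       [0, 69, -60]
-       [0, 129]
6       [0, 129, 6]
negate  [0, 129, -6]
-       [0, 135]
-       [-135]

-135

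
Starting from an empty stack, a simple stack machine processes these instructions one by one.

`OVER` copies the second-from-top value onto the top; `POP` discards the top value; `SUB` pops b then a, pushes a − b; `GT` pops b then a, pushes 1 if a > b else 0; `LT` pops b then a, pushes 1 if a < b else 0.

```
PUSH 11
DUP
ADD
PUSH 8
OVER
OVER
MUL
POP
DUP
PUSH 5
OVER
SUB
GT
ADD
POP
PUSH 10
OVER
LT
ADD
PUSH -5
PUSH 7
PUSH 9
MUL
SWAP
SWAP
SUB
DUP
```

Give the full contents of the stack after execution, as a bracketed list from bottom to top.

PUSH 11 : 11
DUP     : 11 11
ADD     : 22
PUSH 8  : 22 8
OVER    : 22 8 22
OVER    : 22 8 22 8
MUL     : 22 8 176
POP     : 22 8
DUP     : 22 8 8
PUSH 5  : 22 8 8 5
OVER    : 22 8 8 5 8
SUB     : 22 8 8 -3
GT      : 22 8 1
ADD     : 22 9
POP     : 22
PUSH 10 : 22 10
OVER    : 22 10 22
LT      : 22 1
ADD     : 23
PUSH -5 : 23 -5
PUSH 7  : 23 -5 7
PUSH 9  : 23 -5 7 9
MUL     : 23 -5 63
SWAP    : 23 63 -5
SWAP    : 23 -5 63
SUB     : 23 -68
DUP     : 23 -68 -68

[23, -68, -68]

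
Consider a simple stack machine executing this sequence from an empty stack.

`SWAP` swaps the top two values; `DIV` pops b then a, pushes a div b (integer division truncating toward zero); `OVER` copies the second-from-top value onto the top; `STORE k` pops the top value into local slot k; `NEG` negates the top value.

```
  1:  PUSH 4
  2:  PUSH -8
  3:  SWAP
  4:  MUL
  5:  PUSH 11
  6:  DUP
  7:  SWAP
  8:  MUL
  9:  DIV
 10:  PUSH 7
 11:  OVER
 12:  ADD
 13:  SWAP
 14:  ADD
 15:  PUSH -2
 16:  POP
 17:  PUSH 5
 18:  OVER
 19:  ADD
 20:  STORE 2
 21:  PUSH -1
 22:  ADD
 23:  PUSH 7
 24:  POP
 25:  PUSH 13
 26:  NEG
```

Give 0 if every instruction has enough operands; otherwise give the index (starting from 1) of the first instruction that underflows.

0

PUSH 4   4
PUSH -8  4 -8
SWAP     -8 4
MUL      -32
PUSH 11  -32 11
DUP      -32 11 11
SWAP     -32 11 11
MUL      -32 121
DIV      0
PUSH 7   0 7
OVER     0 7 0
ADD      0 7
SWAP     7 0
ADD      7
PUSH -2  7 -2
POP      7
PUSH 5   7 5
OVER     7 5 7
ADD      7 12
STORE 2  7
PUSH -1  7 -1
ADD      6
PUSH 7   6 7
POP      6
PUSH 13  6 13
NEG      6 -13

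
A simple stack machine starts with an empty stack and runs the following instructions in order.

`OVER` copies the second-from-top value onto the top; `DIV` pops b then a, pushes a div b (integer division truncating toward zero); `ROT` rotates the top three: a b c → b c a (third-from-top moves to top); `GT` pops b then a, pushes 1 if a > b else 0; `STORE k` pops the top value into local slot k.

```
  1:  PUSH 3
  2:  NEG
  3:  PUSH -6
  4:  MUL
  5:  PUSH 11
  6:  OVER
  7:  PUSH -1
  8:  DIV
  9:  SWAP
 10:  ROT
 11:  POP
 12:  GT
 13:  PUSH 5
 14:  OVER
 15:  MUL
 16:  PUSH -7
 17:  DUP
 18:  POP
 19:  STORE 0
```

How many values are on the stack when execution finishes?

PUSH 3   3
NEG      -3
PUSH -6  -3 -6
MUL      18
PUSH 11  18 11
OVER     18 11 18
PUSH -1  18 11 18 -1
DIV      18 11 -18
SWAP     18 -18 11
ROT      -18 11 18
POP      -18 11
GT       0
PUSH 5   0 5
OVER     0 5 0
MUL      0 0
PUSH -7  0 0 -7
DUP      0 0 -7 -7
POP      0 0 -7
STORE 0  0 0

2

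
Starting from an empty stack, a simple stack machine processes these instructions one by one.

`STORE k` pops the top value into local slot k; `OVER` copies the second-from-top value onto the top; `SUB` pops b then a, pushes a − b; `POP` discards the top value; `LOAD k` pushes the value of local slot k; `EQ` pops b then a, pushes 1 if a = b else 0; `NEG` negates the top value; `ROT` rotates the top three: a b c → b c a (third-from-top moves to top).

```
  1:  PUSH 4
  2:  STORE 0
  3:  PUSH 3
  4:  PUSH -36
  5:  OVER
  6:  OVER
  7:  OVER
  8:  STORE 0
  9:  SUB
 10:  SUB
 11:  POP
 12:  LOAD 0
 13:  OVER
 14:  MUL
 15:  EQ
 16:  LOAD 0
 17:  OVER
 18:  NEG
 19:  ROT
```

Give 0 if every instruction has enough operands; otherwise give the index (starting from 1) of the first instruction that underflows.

0

PUSH 4   -> [4]
STORE 0  -> []
PUSH 3   -> [3]
PUSH -36 -> [3, -36]
OVER     -> [3, -36, 3]
OVER     -> [3, -36, 3, -36]
OVER     -> [3, -36, 3, -36, 3]
STORE 0  -> [3, -36, 3, -36]
SUB      -> [3, -36, 39]
SUB      -> [3, -75]
POP      -> [3]
LOAD 0   -> [3, 3]
OVER     -> [3, 3, 3]
MUL      -> [3, 9]
EQ       -> [0]
LOAD 0   -> [0, 3]
OVER     -> [0, 3, 0]
NEG      -> [0, 3, 0]
ROT      -> [3, 0, 0]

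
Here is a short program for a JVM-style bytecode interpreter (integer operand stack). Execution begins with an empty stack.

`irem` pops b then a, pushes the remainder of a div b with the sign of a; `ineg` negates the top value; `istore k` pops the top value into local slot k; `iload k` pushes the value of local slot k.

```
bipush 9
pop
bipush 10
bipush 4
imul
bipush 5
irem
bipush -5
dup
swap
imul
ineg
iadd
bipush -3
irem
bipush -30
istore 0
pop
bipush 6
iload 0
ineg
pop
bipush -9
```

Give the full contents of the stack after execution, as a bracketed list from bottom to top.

bipush 9    9
pop         (empty)
bipush 10   10
bipush 4    10 4
imul        40
bipush 5    40 5
irem        0
bipush -5   0 -5
dup         0 -5 -5
swap        0 -5 -5
imul        0 25
ineg        0 -25
iadd        -25
bipush -3   -25 -3
irem        -1
bipush -30  -1 -30
istore 0    -1
pop         (empty)
bipush 6    6
iload 0     6 -30
ineg        6 30
pop         6
bipush -9   6 -9

[6, -9]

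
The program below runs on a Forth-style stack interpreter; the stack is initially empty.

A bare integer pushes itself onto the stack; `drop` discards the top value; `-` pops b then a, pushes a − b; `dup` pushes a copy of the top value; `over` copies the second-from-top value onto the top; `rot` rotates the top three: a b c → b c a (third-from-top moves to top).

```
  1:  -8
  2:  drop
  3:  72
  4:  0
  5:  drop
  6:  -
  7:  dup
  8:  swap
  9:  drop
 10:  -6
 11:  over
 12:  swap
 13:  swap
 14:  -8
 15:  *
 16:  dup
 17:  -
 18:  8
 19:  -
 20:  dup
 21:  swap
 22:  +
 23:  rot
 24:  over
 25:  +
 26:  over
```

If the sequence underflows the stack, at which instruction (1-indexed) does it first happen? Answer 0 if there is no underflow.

6

-8   : -8
drop : (empty)
72   : 72
0    : 72 0
drop : 72
-  — needs 2 operands, stack has 1 → underflow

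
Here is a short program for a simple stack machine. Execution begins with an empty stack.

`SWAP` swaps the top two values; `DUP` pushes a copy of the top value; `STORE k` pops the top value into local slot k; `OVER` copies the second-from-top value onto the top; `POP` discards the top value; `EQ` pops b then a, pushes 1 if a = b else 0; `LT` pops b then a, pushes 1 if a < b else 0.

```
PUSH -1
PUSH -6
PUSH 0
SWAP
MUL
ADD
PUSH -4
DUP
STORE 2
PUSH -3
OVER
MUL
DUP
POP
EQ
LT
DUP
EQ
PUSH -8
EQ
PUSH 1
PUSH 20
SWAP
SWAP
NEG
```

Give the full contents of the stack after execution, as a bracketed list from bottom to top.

[0, 1, -20]

PUSH -1 -> [-1]
PUSH -6 -> [-1, -6]
PUSH 0  -> [-1, -6, 0]
SWAP    -> [-1, 0, -6]
MUL     -> [-1, 0]
ADD     -> [-1]
PUSH -4 -> [-1, -4]
DUP     -> [-1, -4, -4]
STORE 2 -> [-1, -4]
PUSH -3 -> [-1, -4, -3]
OVER    -> [-1, -4, -3, -4]
MUL     -> [-1, -4, 12]
DUP     -> [-1, -4, 12, 12]
POP     -> [-1, -4, 12]
EQ      -> [-1, 0]
LT      -> [1]
DUP     -> [1, 1]
EQ      -> [1]
PUSH -8 -> [1, -8]
EQ      -> [0]
PUSH 1  -> [0, 1]
PUSH 20 -> [0, 1, 20]
SWAP    -> [0, 20, 1]
SWAP    -> [0, 1, 20]
NEG     -> [0, 1, -20]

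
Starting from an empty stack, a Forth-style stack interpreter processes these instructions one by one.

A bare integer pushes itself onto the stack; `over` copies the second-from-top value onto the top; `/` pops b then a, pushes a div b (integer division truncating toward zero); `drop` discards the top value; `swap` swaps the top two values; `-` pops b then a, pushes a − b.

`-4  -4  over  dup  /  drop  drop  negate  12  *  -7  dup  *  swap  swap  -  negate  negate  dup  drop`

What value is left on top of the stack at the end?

-1

-4     : -4
-4     : -4 -4
over   : -4 -4 -4
dup    : -4 -4 -4 -4
/      : -4 -4 1
drop   : -4 -4
drop   : -4
negate : 4
12     : 4 12
*      : 48
-7     : 48 -7
dup    : 48 -7 -7
*      : 48 49
swap   : 49 48
swap   : 48 49
-      : -1
negate : 1
negate : -1
dup    : -1 -1
drop   : -1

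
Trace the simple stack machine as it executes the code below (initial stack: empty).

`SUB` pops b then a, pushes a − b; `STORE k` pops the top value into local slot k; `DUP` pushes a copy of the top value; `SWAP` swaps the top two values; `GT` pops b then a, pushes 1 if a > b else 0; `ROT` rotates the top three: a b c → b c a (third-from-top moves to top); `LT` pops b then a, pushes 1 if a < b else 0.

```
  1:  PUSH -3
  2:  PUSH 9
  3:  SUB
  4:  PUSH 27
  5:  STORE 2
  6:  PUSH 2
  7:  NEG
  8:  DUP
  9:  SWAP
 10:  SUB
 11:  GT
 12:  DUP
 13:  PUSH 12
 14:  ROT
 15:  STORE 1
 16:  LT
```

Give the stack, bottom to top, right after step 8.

PUSH -3 → [-3]
PUSH 9  → [-3, 9]
SUB     → [-12]
PUSH 27 → [-12, 27]
STORE 2 → [-12]
PUSH 2  → [-12, 2]
NEG     → [-12, -2]
DUP     → [-12, -2, -2]

[-12, -2, -2]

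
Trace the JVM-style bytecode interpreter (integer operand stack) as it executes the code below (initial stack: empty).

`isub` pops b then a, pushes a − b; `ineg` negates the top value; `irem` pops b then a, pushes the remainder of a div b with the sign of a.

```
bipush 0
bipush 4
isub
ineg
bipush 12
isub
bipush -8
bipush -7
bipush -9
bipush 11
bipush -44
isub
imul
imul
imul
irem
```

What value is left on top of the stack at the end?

bipush 0   : [0]
bipush 4   : [0, 4]
isub       : [-4]
ineg       : [4]
bipush 12  : [4, 12]
isub       : [-8]
bipush -8  : [-8, -8]
bipush -7  : [-8, -8, -7]
bipush -9  : [-8, -8, -7, -9]
bipush 11  : [-8, -8, -7, -9, 11]
bipush -44 : [-8, -8, -7, -9, 11, -44]
isub       : [-8, -8, -7, -9, 55]
imul       : [-8, -8, -7, -495]
imul       : [-8, -8, 3465]
imul       : [-8, -27720]
irem       : [-8]

-8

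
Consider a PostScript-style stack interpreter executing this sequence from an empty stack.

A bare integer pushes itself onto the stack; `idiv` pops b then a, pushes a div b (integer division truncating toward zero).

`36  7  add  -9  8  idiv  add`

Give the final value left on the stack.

36   -> [36]
7    -> [36, 7]
add  -> [43]
-9   -> [43, -9]
8    -> [43, -9, 8]
idiv -> [43, -1]
add  -> [42]

42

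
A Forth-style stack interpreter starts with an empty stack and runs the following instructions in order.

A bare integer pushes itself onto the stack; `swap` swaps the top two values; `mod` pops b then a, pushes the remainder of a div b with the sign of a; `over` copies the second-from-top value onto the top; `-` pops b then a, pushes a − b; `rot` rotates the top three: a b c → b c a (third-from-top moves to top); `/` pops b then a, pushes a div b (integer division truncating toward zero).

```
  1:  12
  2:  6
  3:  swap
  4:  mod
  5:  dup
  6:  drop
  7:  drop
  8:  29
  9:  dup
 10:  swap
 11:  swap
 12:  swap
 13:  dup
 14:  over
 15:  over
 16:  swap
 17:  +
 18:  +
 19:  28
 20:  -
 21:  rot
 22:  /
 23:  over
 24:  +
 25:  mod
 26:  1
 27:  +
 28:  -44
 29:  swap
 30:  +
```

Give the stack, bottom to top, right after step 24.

12   → 12
6    → 12 6
swap → 6 12
mod  → 6
dup  → 6 6
drop → 6
drop → (empty)
29   → 29
dup  → 29 29
swap → 29 29
swap → 29 29
swap → 29 29
dup  → 29 29 29
over → 29 29 29 29
over → 29 29 29 29 29
swap → 29 29 29 29 29
+    → 29 29 29 58
+    → 29 29 87
28   → 29 29 87 28
-    → 29 29 59
rot  → 29 59 29
/    → 29 2
over → 29 2 29
+    → 29 31

[29, 31]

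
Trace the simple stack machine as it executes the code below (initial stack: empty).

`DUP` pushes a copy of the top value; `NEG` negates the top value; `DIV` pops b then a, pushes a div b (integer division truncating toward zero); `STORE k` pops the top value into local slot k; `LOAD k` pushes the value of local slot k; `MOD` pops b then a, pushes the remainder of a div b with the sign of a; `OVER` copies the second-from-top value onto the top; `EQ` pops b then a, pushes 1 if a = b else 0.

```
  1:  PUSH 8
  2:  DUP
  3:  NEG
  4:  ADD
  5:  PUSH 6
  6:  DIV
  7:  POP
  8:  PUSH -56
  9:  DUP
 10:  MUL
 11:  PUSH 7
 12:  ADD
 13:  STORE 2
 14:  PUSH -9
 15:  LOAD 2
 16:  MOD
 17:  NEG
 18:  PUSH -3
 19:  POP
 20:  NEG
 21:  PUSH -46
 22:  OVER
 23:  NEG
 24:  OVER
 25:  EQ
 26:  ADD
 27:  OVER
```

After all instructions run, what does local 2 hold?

3143

PUSH 8   : 8
DUP      : 8 8
NEG      : 8 -8
ADD      : 0
PUSH 6   : 0 6
DIV      : 0
POP      : (empty)
PUSH -56 : -56
DUP      : -56 -56
MUL      : 3136
PUSH 7   : 3136 7
ADD      : 3143
STORE 2  : (empty)
PUSH -9  : -9
LOAD 2   : -9 3143
MOD      : -9
NEG      : 9
PUSH -3  : 9 -3
POP      : 9
NEG      : -9
PUSH -46 : -9 -46
OVER     : -9 -46 -9
NEG      : -9 -46 9
OVER     : -9 -46 9 -46
EQ       : -9 -46 0
ADD      : -9 -46
OVER     : -9 -46 -9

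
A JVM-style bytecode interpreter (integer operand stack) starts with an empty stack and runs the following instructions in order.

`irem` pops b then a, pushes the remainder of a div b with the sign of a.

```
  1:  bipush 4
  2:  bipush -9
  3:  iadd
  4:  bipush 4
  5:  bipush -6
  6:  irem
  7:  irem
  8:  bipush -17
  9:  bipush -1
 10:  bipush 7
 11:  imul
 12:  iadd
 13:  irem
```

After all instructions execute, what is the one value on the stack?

-1

bipush 4    4
bipush -9   4 -9
iadd        -5
bipush 4    -5 4
bipush -6   -5 4 -6
irem        -5 4
irem        -1
bipush -17  -1 -17
bipush -1   -1 -17 -1
bipush 7    -1 -17 -1 7
imul        -1 -17 -7
iadd        -1 -24
irem        -1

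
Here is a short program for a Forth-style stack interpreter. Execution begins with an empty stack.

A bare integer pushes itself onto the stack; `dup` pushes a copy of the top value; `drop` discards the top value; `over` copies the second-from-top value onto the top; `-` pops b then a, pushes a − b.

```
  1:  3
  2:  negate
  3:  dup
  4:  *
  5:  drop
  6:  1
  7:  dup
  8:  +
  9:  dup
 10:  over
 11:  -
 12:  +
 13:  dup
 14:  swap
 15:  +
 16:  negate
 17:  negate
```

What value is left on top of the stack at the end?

3      → 3
negate → -3
dup    → -3 -3
*      → 9
drop   → (empty)
1      → 1
dup    → 1 1
+      → 2
dup    → 2 2
over   → 2 2 2
-      → 2 0
+      → 2
dup    → 2 2
swap   → 2 2
+      → 4
negate → -4
negate → 4

4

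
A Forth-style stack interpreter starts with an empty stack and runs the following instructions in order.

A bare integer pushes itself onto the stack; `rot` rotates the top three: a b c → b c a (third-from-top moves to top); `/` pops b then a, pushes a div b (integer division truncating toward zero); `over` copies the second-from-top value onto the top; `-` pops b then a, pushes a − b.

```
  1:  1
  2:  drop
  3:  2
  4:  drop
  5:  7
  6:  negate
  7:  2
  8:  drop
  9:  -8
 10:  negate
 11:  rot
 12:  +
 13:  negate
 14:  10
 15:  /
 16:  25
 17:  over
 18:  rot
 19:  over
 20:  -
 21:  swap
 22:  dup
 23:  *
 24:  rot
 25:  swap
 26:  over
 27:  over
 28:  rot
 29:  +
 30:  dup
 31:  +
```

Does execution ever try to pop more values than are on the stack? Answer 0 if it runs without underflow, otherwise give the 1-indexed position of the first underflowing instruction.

1       1
drop    (empty)
2       2
drop    (empty)
7       7
negate  -7
2       -7 2
drop    -7
-8      -7 -8
negate  -7 8
rot  — needs 3 operands, stack has 2 → underflow

11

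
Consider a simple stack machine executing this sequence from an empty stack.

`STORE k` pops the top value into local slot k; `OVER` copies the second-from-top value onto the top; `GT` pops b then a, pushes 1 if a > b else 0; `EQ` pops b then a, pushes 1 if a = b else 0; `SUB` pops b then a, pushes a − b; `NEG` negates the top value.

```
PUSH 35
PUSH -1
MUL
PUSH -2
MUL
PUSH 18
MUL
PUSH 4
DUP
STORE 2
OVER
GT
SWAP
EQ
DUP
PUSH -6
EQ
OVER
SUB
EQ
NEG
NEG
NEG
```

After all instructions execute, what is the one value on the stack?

-1

PUSH 35 : 35
PUSH -1 : 35 -1
MUL     : -35
PUSH -2 : -35 -2
MUL     : 70
PUSH 18 : 70 18
MUL     : 1260
PUSH 4  : 1260 4
DUP     : 1260 4 4
STORE 2 : 1260 4
OVER    : 1260 4 1260
GT      : 1260 0
SWAP    : 0 1260
EQ      : 0
DUP     : 0 0
PUSH -6 : 0 0 -6
EQ      : 0 0
OVER    : 0 0 0
SUB     : 0 0
EQ      : 1
NEG     : -1
NEG     : 1
NEG     : -1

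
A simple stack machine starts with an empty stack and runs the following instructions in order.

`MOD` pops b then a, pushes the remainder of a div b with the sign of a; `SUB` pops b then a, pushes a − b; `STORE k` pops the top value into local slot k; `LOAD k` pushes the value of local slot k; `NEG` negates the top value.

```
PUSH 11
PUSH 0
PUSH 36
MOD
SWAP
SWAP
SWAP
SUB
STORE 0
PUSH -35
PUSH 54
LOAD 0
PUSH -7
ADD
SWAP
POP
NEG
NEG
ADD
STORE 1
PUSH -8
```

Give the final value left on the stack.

-8

PUSH 11  -> [11]
PUSH 0   -> [11, 0]
PUSH 36  -> [11, 0, 36]
MOD      -> [11, 0]
SWAP     -> [0, 11]
SWAP     -> [11, 0]
SWAP     -> [0, 11]
SUB      -> [-11]
STORE 0  -> []
PUSH -35 -> [-35]
PUSH 54  -> [-35, 54]
LOAD 0   -> [-35, 54, -11]
PUSH -7  -> [-35, 54, -11, -7]
ADD      -> [-35, 54, -18]
SWAP     -> [-35, -18, 54]
POP      -> [-35, -18]
NEG      -> [-35, 18]
NEG      -> [-35, -18]
ADD      -> [-53]
STORE 1  -> []
PUSH -8  -> [-8]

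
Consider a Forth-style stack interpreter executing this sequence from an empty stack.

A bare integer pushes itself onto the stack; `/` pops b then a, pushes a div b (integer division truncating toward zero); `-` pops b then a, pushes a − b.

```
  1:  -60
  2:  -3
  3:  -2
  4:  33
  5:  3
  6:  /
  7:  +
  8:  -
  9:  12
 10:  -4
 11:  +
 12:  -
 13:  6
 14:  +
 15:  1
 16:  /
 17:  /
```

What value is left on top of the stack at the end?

-60  [-60]
-3   [-60, -3]
-2   [-60, -3, -2]
33   [-60, -3, -2, 33]
3    [-60, -3, -2, 33, 3]
/    [-60, -3, -2, 11]
+    [-60, -3, 9]
-    [-60, -12]
12   [-60, -12, 12]
-4   [-60, -12, 12, -4]
+    [-60, -12, 8]
-    [-60, -20]
6    [-60, -20, 6]
+    [-60, -14]
1    [-60, -14, 1]
/    [-60, -14]
/    [4]

4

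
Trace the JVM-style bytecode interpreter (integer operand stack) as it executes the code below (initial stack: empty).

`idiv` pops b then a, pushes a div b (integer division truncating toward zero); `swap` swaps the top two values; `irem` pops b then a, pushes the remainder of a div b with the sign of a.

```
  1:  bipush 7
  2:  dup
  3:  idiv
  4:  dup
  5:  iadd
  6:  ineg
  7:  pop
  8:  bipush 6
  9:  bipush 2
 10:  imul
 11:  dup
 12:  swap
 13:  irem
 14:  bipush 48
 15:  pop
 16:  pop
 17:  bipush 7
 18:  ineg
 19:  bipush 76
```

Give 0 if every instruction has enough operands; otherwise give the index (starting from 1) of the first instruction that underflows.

bipush 7  -> 7
dup       -> 7 7
idiv      -> 1
dup       -> 1 1
iadd      -> 2
ineg      -> -2
pop       -> (empty)
bipush 6  -> 6
bipush 2  -> 6 2
imul      -> 12
dup       -> 12 12
swap      -> 12 12
irem      -> 0
bipush 48 -> 0 48
pop       -> 0
pop       -> (empty)
bipush 7  -> 7
ineg      -> -7
bipush 76 -> -7 76

0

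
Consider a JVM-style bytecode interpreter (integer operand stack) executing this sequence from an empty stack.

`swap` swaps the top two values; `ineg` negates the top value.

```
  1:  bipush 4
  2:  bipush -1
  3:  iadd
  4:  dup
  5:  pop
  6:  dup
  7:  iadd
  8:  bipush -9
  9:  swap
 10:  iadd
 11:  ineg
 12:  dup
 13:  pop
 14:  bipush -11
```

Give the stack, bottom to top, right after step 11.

[3]

bipush 4   [4]
bipush -1  [4, -1]
iadd       [3]
dup        [3, 3]
pop        [3]
dup        [3, 3]
iadd       [6]
bipush -9  [6, -9]
swap       [-9, 6]
iadd       [-3]
ineg       [3]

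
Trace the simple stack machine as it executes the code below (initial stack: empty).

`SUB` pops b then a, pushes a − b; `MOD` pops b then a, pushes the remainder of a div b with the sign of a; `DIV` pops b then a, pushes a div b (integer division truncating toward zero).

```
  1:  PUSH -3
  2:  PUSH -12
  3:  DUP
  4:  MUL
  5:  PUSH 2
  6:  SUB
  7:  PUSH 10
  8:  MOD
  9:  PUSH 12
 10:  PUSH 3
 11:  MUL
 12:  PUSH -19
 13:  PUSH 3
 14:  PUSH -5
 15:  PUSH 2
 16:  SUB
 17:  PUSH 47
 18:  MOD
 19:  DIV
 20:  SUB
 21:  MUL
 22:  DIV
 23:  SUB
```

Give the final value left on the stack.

PUSH -3  -> -3
PUSH -12 -> -3 -12
DUP      -> -3 -12 -12
MUL      -> -3 144
PUSH 2   -> -3 144 2
SUB      -> -3 142
PUSH 10  -> -3 142 10
MOD      -> -3 2
PUSH 12  -> -3 2 12
PUSH 3   -> -3 2 12 3
MUL      -> -3 2 36
PUSH -19 -> -3 2 36 -19
PUSH 3   -> -3 2 36 -19 3
PUSH -5  -> -3 2 36 -19 3 -5
PUSH 2   -> -3 2 36 -19 3 -5 2
SUB      -> -3 2 36 -19 3 -7
PUSH 47  -> -3 2 36 -19 3 -7 47
MOD      -> -3 2 36 -19 3 -7
DIV      -> -3 2 36 -19 0
SUB      -> -3 2 36 -19
MUL      -> -3 2 -684
DIV      -> -3 0
SUB      -> -3

-3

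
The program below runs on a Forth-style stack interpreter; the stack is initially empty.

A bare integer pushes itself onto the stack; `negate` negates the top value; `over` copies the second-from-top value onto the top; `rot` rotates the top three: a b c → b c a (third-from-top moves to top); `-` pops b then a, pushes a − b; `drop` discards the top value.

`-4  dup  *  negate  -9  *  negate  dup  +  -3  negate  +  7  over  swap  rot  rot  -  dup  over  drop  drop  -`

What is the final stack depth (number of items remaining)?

-4      -4
dup     -4 -4
*       16
negate  -16
-9      -16 -9
*       144
negate  -144
dup     -144 -144
+       -288
-3      -288 -3
negate  -288 3
+       -285
7       -285 7
over    -285 7 -285
swap    -285 -285 7
rot     -285 7 -285
rot     7 -285 -285
-       7 0
dup     7 0 0
over    7 0 0 0
drop    7 0 0
drop    7 0
-       7

1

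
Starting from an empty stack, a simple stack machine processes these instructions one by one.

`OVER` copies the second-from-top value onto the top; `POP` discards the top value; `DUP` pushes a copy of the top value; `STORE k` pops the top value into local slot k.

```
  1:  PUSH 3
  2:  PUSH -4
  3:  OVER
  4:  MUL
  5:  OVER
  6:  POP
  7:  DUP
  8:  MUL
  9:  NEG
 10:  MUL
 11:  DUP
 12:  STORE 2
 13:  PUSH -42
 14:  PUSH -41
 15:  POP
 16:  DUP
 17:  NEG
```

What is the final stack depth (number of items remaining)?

3

PUSH 3    3
PUSH -4   3 -4
OVER      3 -4 3
MUL       3 -12
OVER      3 -12 3
POP       3 -12
DUP       3 -12 -12
MUL       3 144
NEG       3 -144
MUL       -432
DUP       -432 -432
STORE 2   -432
PUSH -42  -432 -42
PUSH -41  -432 -42 -41
POP       -432 -42
DUP       -432 -42 -42
NEG       -432 -42 42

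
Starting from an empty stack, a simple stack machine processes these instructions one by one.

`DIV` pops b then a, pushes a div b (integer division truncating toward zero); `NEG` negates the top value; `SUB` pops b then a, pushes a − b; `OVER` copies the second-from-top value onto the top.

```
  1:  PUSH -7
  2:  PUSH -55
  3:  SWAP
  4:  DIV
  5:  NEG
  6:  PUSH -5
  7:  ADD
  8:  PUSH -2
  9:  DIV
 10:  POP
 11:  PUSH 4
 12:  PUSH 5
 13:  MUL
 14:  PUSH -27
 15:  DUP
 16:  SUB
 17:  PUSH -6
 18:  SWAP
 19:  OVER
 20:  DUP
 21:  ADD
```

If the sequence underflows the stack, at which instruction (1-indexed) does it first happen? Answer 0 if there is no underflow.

PUSH -7   -7
PUSH -55  -7 -55
SWAP      -55 -7
DIV       7
NEG       -7
PUSH -5   -7 -5
ADD       -12
PUSH -2   -12 -2
DIV       6
POP       (empty)
PUSH 4    4
PUSH 5    4 5
MUL       20
PUSH -27  20 -27
DUP       20 -27 -27
SUB       20 0
PUSH -6   20 0 -6
SWAP      20 -6 0
OVER      20 -6 0 -6
DUP       20 -6 0 -6 -6
ADD       20 -6 0 -12

0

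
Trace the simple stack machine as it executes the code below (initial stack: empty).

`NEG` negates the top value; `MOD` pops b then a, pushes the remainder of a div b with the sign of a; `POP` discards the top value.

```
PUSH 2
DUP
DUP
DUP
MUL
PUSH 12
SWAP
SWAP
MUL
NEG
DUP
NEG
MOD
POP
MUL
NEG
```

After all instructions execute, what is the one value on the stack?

-4

PUSH 2  : [2]
DUP     : [2, 2]
DUP     : [2, 2, 2]
DUP     : [2, 2, 2, 2]
MUL     : [2, 2, 4]
PUSH 12 : [2, 2, 4, 12]
SWAP    : [2, 2, 12, 4]
SWAP    : [2, 2, 4, 12]
MUL     : [2, 2, 48]
NEG     : [2, 2, -48]
DUP     : [2, 2, -48, -48]
NEG     : [2, 2, -48, 48]
MOD     : [2, 2, 0]
POP     : [2, 2]
MUL     : [4]
NEG     : [-4]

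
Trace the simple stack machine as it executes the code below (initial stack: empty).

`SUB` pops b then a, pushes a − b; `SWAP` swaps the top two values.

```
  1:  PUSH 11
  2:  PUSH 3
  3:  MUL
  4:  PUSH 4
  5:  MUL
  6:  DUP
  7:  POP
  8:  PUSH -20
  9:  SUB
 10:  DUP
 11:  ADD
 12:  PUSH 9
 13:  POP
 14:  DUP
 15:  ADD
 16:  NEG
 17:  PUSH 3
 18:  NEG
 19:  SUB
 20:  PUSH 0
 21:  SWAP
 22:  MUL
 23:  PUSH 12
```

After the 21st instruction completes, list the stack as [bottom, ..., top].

PUSH 11  : 11
PUSH 3   : 11 3
MUL      : 33
PUSH 4   : 33 4
MUL      : 132
DUP      : 132 132
POP      : 132
PUSH -20 : 132 -20
SUB      : 152
DUP      : 152 152
ADD      : 304
PUSH 9   : 304 9
POP      : 304
DUP      : 304 304
ADD      : 608
NEG      : -608
PUSH 3   : -608 3
NEG      : -608 -3
SUB      : -605
PUSH 0   : -605 0
SWAP     : 0 -605

[0, -605]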